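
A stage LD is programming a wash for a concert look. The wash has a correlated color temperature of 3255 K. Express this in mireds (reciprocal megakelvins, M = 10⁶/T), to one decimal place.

M = 10⁶ / 3255 = 307.220 → 307.2 mireds.

307.2 mireds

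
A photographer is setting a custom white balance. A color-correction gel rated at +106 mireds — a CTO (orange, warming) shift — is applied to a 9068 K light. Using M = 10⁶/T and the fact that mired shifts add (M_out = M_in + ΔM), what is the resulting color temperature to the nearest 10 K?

4620 K

M_in = 10⁶/9068 = 110.28 mireds.
M_out = 110.28 + (+106) = 216.28 mireds.
T_out = 10⁶/216.28 = 4623.7 K → 4620 K.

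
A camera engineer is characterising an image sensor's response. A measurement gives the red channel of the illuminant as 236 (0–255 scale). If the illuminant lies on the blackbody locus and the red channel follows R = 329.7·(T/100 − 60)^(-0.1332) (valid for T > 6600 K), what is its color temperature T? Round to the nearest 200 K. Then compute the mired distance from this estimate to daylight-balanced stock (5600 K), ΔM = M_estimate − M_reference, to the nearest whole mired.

(t − 60)^(-0.1332) = 236/329.7 = 0.71580.
t − 60 = 0.71580^(1/-0.1332) = 0.71580^(-7.508) = 12.307, so t = 72.307.
T = 100·t = 7231 K → 7200 K to the nearest 200 K.
M_estimate = 10⁶/7200 = 138.89; M_reference = 10⁶/5600 = 178.57.
ΔM = 138.89 − 178.57 = -39.68 → -40 mireds.

-40 mireds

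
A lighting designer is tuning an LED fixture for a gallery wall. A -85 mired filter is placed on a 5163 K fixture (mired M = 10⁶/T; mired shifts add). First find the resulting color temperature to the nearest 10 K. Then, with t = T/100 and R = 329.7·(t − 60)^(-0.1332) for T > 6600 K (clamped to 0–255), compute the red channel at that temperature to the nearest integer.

208

M_in = 10⁶/5163 = 193.69; M_out = 193.69 + (-85) = 108.69.
T_out = 10⁶/108.69 = 9200.8 K → 9200 K; t = 92.
R = 329.7·(92 − 60)^(-0.1332) = 329.7·32^(-0.1332) = 329.7·0.63025 = 207.794.
Rounded: 208.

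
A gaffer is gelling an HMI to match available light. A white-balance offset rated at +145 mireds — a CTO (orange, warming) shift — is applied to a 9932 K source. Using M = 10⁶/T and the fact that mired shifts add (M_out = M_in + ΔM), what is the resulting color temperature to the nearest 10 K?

4070 K

M_in = 10⁶/9932 = 100.68 mireds.
M_out = 100.68 + (+145) = 245.68 mireds.
T_out = 10⁶/245.68 = 4070.3 K → 4070 K.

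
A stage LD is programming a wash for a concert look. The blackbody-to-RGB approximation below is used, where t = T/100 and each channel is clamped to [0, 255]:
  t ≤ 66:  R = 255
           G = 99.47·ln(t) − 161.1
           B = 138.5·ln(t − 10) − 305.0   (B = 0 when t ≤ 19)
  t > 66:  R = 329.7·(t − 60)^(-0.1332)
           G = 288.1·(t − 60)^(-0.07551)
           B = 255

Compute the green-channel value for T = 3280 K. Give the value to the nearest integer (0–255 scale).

186

t = 3280/100 = 32.8; the t ≤ 66 branch applies.
G = 99.47·ln 32.8 − 161.1 = 99.47·3.4904 − 161.1 = 186.093.
Rounded: 186.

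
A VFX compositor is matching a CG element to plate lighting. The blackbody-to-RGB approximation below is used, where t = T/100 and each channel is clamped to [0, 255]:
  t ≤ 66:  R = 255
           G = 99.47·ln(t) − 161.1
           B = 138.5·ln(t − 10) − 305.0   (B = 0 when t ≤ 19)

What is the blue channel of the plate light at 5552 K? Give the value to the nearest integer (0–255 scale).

224

t = 5552/100 = 55.52; the t ≤ 66 branch applies.
B = 138.5·ln(55.52 − 10) − 305.0 = 138.5·ln 45.52 − 305.0 = 138.5·3.8182 − 305.0 = 223.814.
Rounded: 224.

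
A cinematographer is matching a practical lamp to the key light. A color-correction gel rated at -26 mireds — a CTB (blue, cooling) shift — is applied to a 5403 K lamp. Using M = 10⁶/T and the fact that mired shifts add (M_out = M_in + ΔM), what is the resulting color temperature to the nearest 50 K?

6300 K

M_in = 10⁶/5403 = 185.08 mireds.
M_out = 185.08 + (-26) = 159.08 mireds.
T_out = 10⁶/159.08 = 6286.1 K → 6300 K.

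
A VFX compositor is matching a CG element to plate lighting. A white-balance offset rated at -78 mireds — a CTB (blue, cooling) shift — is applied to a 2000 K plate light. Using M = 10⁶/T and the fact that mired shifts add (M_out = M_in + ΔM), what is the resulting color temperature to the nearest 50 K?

M_in = 10⁶/2000 = 500.00 mireds.
M_out = 500.00 + (-78) = 422.00 mireds.
T_out = 10⁶/422.00 = 2369.7 K → 2350 K.

2350 K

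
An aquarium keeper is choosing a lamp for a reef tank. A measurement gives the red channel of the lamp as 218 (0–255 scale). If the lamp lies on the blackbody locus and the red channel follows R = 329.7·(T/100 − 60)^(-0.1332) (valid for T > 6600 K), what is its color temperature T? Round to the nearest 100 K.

(t − 60)^(-0.1332) = 218/329.7 = 0.66121.
t − 60 = 0.66121^(1/-0.1332) = 0.66121^(-7.508) = 22.326, so t = 82.326.
T = 100·t = 8233 K → 8200 K to the nearest 100 K.

8200 K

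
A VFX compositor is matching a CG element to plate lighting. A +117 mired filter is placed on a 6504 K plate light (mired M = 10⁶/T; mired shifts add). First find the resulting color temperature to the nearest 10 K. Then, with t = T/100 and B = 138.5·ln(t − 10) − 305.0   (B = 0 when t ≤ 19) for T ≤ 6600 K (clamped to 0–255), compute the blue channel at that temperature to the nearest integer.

M_in = 10⁶/6504 = 153.75; M_out = 153.75 + (+117) = 270.75.
T_out = 10⁶/270.75 = 3693.4 K → 3690 K; t = 36.9.
B = 138.5·ln(36.9 − 10) − 305.0 = 138.5·ln 26.9 − 305.0 = 138.5·3.2921 − 305.0 = 150.959.
Rounded: 151.

151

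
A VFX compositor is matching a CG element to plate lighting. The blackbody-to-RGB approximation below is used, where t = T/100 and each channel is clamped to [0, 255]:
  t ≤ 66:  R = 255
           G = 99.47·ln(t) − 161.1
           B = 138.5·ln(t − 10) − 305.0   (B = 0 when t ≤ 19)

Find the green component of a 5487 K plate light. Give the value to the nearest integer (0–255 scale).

t = 5487/100 = 54.87; the t ≤ 66 branch applies.
G = 99.47·ln 54.87 − 161.1 = 99.47·4.0050 − 161.1 = 237.274.
Rounded: 237.

237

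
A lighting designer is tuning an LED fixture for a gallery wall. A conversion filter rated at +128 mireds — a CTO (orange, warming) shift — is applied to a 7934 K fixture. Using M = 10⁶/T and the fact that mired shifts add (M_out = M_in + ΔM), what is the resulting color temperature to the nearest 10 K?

M_in = 10⁶/7934 = 126.04 mireds.
M_out = 126.04 + (+128) = 254.04 mireds.
T_out = 10⁶/254.04 = 3936.4 K → 3940 K.

3940 K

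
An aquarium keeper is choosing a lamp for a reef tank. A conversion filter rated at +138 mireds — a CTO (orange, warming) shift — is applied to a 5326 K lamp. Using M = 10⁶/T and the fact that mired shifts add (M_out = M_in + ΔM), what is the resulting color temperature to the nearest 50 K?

M_in = 10⁶/5326 = 187.76 mireds.
M_out = 187.76 + (+138) = 325.76 mireds.
T_out = 10⁶/325.76 = 3069.8 K → 3050 K.

3050 K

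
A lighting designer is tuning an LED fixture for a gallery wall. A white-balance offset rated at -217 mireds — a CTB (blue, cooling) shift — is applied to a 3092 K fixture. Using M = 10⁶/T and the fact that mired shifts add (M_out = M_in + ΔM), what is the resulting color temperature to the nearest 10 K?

M_in = 10⁶/3092 = 323.42 mireds.
M_out = 323.42 + (-217) = 106.42 mireds.
T_out = 10⁶/106.42 = 9397.1 K → 9400 K.

9400 K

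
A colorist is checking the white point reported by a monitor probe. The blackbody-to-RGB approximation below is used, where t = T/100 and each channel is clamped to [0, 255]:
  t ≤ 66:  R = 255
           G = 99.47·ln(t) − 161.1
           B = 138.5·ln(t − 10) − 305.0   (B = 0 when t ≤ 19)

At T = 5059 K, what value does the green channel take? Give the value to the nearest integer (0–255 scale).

229

t = 5059/100 = 50.59; the t ≤ 66 branch applies.
G = 99.47·ln 50.59 − 161.1 = 99.47·3.9238 − 161.1 = 229.196.
Rounded: 229.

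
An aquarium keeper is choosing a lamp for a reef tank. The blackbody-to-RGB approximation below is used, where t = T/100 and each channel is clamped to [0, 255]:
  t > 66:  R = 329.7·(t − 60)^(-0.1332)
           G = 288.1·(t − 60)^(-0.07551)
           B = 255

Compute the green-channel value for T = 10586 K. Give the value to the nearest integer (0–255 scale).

216

t = 10586/100 = 105.86; the t > 66 branch applies.
G = 288.1·(105.86 − 60)^(-0.07551) = 288.1·45.86^(-0.07551) = 288.1·0.74911 = 215.818.
Rounded: 216.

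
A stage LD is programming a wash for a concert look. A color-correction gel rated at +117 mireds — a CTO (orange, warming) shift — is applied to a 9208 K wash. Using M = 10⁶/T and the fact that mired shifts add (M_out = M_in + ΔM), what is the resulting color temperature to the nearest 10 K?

4430 K

M_in = 10⁶/9208 = 108.60 mireds.
M_out = 108.60 + (+117) = 225.60 mireds.
T_out = 10⁶/225.60 = 4432.6 K → 4430 K.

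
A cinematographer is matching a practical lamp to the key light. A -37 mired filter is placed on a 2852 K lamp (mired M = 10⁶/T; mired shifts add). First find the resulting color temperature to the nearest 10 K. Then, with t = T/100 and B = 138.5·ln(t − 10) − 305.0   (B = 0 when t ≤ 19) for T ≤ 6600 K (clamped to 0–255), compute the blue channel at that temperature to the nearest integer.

122

M_in = 10⁶/2852 = 350.63; M_out = 350.63 + (-37) = 313.63.
T_out = 10⁶/313.63 = 3188.5 K → 3190 K; t = 31.9.
B = 138.5·ln(31.9 − 10) − 305.0 = 138.5·ln 21.9 − 305.0 = 138.5·3.0865 − 305.0 = 122.478.
Rounded: 122.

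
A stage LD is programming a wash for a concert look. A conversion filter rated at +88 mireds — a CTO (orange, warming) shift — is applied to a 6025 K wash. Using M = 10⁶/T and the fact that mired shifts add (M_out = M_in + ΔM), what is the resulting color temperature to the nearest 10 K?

3940 K

M_in = 10⁶/6025 = 165.98 mireds.
M_out = 165.98 + (+88) = 253.98 mireds.
T_out = 10⁶/253.98 = 3937.4 K → 3940 K.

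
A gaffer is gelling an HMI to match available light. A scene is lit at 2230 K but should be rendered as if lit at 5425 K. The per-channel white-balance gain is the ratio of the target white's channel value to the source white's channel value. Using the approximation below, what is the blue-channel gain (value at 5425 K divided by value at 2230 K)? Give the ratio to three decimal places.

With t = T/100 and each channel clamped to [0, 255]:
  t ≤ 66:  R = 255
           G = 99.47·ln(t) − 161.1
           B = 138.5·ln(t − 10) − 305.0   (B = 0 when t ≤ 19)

5.164

At 2230 K (t = 22.3):
  B = 138.5·ln(22.3 − 10) − 305.0 = 138.5·ln 12.3 − 305.0 = 138.5·2.5096 − 305.0 = 42.579.
At 5425 K (t = 54.25):
  B = 138.5·ln(54.25 − 10) − 305.0 = 138.5·ln 44.25 − 305.0 = 138.5·3.7899 − 305.0 = 219.895.
Gain = 219.895 / 42.579 = 5.1643 → 5.164.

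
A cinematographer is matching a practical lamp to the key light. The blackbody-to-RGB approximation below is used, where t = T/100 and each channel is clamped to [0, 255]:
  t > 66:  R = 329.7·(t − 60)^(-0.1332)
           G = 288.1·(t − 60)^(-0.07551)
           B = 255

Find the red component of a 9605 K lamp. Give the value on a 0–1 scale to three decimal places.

0.802

t = 9605/100 = 96.05; the t > 66 branch applies.
R = 329.7·(96.05 − 60)^(-0.1332) = 329.7·36.05^(-0.1332) = 329.7·0.62033 = 204.522.
On a 0–1 scale: 204.522/255 = 0.8020 → 0.802.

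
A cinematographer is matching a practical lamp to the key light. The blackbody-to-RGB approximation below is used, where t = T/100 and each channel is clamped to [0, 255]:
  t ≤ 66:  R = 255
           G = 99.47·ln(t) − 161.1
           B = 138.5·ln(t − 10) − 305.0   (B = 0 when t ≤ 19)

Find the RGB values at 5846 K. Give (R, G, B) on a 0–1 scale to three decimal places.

t = 5846/100 = 58.46; the t ≤ 66 branch applies.
R = 255 by definition for t ≤ 66.
G = 99.47·ln 58.46 − 161.1 = 99.47·4.0683 − 161.1 = 243.578.
B = 138.5·ln(58.46 − 10) − 305.0 = 138.5·ln 48.46 − 305.0 = 138.5·3.8807 − 305.0 = 232.482.
Dividing each by 255: (1.0000, 0.9552, 0.9117) → (1.000, 0.955, 0.912).

(1.000, 0.955, 0.912)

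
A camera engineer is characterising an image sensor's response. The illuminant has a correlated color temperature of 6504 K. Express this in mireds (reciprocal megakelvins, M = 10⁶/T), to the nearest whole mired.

154 mireds

M = 10⁶ / 6504 = 153.752 → 154 mireds.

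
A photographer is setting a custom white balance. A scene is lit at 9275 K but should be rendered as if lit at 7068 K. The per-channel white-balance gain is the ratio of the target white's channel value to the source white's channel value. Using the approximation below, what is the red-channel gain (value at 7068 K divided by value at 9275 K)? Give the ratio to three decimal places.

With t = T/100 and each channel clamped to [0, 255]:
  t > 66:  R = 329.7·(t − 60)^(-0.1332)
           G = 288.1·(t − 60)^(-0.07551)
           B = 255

1.161

At 9275 K (t = 92.75):
  R = 329.7·(92.75 − 60)^(-0.1332) = 329.7·32.75^(-0.1332) = 329.7·0.62831 = 207.154.
At 7068 K (t = 70.68):
  R = 329.7·(70.68 − 60)^(-0.1332) = 329.7·10.68^(-0.1332) = 329.7·0.72945 = 240.499.
Gain = 240.499 / 207.154 = 1.1610 → 1.161.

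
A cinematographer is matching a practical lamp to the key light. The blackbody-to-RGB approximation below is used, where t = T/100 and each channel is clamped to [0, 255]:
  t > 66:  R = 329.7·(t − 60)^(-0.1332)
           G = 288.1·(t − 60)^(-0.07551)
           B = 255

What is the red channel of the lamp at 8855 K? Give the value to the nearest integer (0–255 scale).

t = 8855/100 = 88.55; the t > 66 branch applies.
R = 329.7·(88.55 − 60)^(-0.1332) = 329.7·28.55^(-0.1332) = 329.7·0.63990 = 210.976.
Rounded: 211.

211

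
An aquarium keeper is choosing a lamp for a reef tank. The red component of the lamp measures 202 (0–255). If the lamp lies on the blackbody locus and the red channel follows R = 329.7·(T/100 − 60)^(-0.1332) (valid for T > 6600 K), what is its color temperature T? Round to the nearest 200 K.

(t − 60)^(-0.1332) = 202/329.7 = 0.61268.
t − 60 = 0.61268^(1/-0.1332) = 0.61268^(-7.508) = 39.569, so t = 99.569.
T = 100·t = 9957 K → 10000 K to the nearest 200 K.

10000 K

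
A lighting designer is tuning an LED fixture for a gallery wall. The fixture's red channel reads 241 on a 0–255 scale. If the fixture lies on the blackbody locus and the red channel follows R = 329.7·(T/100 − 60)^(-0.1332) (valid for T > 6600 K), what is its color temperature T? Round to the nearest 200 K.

(t − 60)^(-0.1332) = 241/329.7 = 0.73097.
t − 60 = 0.73097^(1/-0.1332) = 0.73097^(-7.508) = 10.514, so t = 70.514.
T = 100·t = 7051 K → 7000 K to the nearest 200 K.

7000 K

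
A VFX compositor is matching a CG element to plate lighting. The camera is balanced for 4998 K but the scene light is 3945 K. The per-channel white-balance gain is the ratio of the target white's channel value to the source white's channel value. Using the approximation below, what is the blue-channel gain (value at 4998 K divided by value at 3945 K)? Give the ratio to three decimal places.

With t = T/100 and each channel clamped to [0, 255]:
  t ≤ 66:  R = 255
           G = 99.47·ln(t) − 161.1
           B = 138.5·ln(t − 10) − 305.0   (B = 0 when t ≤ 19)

1.259

At 3945 K (t = 39.45):
  B = 138.5·ln(39.45 − 10) − 305.0 = 138.5·ln 29.45 − 305.0 = 138.5·3.3827 − 305.0 = 163.503.
At 4998 K (t = 49.98):
  B = 138.5·ln(49.98 − 10) − 305.0 = 138.5·ln 39.98 − 305.0 = 138.5·3.6884 − 305.0 = 205.841.
Gain = 205.841 / 163.503 = 1.2589 → 1.259.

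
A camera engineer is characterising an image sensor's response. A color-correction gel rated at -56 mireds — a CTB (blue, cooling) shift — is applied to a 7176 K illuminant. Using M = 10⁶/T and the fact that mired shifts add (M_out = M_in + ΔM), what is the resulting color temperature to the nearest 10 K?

12000 K

M_in = 10⁶/7176 = 139.35 mireds.
M_out = 139.35 + (-56) = 83.35 mireds.
T_out = 10⁶/83.35 = 11997.1 K → 12000 K.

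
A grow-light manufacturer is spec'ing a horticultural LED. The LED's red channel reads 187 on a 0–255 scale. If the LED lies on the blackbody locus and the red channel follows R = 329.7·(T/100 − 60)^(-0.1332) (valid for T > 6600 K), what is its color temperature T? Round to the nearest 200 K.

13000 K

(t − 60)^(-0.1332) = 187/329.7 = 0.56718.
t − 60 = 0.56718^(1/-0.1332) = 0.56718^(-7.508) = 70.620, so t = 130.620.
T = 100·t = 13062 K → 13000 K to the nearest 200 K.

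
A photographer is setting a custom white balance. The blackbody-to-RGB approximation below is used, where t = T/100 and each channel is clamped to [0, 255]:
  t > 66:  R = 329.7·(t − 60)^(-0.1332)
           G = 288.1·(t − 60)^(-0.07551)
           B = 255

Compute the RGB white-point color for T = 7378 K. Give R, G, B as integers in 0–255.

R=232, G=236, B=255

t = 7378/100 = 73.78; the t > 66 branch applies.
R = 329.7·(73.78 − 60)^(-0.1332) = 329.7·13.78^(-0.1332) = 329.7·0.70510 = 232.472.
G = 288.1·(73.78 − 60)^(-0.07551) = 288.1·13.78^(-0.07551) = 288.1·0.82030 = 236.330.
B = 255 by definition for t > 66.
Rounded: (232, 236, 255).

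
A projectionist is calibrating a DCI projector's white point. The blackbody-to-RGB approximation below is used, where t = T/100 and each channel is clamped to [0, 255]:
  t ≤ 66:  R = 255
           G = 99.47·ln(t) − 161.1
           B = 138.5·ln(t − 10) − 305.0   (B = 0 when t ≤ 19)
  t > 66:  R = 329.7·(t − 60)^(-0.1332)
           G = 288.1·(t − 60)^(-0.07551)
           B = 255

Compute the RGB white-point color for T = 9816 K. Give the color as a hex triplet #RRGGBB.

t = 9816/100 = 98.16; the t > 66 branch applies.
R = 329.7·(98.16 − 60)^(-0.1332) = 329.7·38.16^(-0.1332) = 329.7·0.61564 = 202.978.
G = 288.1·(98.16 − 60)^(-0.07551) = 288.1·38.16^(-0.07551) = 288.1·0.75958 = 218.835.
B = 255 by definition for t > 66.
Rounded: (203, 219, 255).
In hex: #CBDBFF.

#CBDBFF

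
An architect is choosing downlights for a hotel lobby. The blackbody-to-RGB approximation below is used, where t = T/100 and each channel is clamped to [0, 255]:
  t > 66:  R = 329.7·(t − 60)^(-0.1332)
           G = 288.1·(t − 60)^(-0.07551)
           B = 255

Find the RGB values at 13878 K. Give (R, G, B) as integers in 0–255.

(184, 207, 255)

t = 13878/100 = 138.78; the t > 66 branch applies.
R = 329.7·(138.78 − 60)^(-0.1332) = 329.7·78.78^(-0.1332) = 329.7·0.55898 = 184.296.
G = 288.1·(138.78 − 60)^(-0.07551) = 288.1·78.78^(-0.07551) = 288.1·0.71912 = 207.179.
B = 255 by definition for t > 66.
Rounded: (184, 207, 255).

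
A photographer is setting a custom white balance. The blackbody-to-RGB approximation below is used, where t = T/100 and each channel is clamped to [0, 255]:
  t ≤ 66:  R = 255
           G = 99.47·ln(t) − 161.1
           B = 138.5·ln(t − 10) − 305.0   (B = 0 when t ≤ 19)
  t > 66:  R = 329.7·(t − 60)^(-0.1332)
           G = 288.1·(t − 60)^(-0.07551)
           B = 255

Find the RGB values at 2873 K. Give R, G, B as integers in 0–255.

t = 2873/100 = 28.73; the t ≤ 66 branch applies.
R = 255 by definition for t ≤ 66.
G = 99.47·ln 28.73 − 161.1 = 99.47·3.3579 − 161.1 = 172.914.
B = 138.5·ln(28.73 − 10) − 305.0 = 138.5·ln 18.73 − 305.0 = 138.5·2.9301 − 305.0 = 100.823.
Rounded: (255, 173, 101).

R=255, G=173, B=101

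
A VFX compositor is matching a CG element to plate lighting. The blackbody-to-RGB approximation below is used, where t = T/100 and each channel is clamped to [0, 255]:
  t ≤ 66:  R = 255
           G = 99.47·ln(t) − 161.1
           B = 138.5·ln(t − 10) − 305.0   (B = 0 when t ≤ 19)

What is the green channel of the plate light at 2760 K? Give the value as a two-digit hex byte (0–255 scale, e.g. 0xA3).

t = 2760/100 = 27.6; the t ≤ 66 branch applies.
G = 99.47·ln 27.6 − 161.1 = 99.47·3.3178 − 161.1 = 168.923.
Rounded: 169; in hex, 0xA9.

0xA9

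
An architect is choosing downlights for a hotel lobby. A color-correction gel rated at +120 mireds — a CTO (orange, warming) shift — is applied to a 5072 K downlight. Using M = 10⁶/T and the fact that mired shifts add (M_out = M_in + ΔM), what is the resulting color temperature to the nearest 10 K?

M_in = 10⁶/5072 = 197.16 mireds.
M_out = 197.16 + (+120) = 317.16 mireds.
T_out = 10⁶/317.16 = 3153.0 K → 3150 K.

3150 K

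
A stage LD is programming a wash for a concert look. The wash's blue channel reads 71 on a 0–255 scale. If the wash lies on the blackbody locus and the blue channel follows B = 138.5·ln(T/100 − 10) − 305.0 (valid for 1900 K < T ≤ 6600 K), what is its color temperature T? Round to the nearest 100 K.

2500 K

ln(t − 10) = (71 + 305.0) / 138.5 = 2.7148.
t − 10 = e^2.7148 = 15.102, so t = 25.102.
T = 100·t = 2510 K → 2500 K to the nearest 100 K.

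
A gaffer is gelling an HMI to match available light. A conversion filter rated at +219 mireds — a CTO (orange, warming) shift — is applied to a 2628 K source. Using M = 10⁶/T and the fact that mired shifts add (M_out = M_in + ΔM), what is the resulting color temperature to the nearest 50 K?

1650 K

M_in = 10⁶/2628 = 380.52 mireds.
M_out = 380.52 + (+219) = 599.52 mireds.
T_out = 10⁶/599.52 = 1668.0 K → 1650 K.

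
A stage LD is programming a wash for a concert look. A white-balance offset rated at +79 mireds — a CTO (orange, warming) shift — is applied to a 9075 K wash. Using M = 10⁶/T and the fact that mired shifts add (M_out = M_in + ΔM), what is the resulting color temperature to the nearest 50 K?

M_in = 10⁶/9075 = 110.19 mireds.
M_out = 110.19 + (+79) = 189.19 mireds.
T_out = 10⁶/189.19 = 5285.6 K → 5300 K.

5300 K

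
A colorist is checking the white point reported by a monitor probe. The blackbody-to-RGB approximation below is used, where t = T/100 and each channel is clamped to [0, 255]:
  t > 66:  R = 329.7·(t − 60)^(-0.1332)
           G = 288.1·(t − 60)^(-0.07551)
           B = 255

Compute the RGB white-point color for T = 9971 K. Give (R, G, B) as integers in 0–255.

(202, 218, 255)

t = 9971/100 = 99.71; the t > 66 branch applies.
R = 329.7·(99.71 − 60)^(-0.1332) = 329.7·39.71^(-0.1332) = 329.7·0.61239 = 201.904.
G = 288.1·(99.71 − 60)^(-0.07551) = 288.1·39.71^(-0.07551) = 288.1·0.75730 = 218.178.
B = 255 by definition for t > 66.
Rounded: (202, 218, 255).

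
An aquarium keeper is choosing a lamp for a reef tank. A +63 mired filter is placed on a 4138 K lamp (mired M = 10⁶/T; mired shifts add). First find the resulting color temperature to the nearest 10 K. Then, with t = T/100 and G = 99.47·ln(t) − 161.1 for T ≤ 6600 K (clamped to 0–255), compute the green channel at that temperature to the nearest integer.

M_in = 10⁶/4138 = 241.66; M_out = 241.66 + (+63) = 304.66.
T_out = 10⁶/304.66 = 3282.3 K → 3280 K; t = 32.8.
G = 99.47·ln 32.8 − 161.1 = 99.47·3.4904 − 161.1 = 186.093.
Rounded: 186.

186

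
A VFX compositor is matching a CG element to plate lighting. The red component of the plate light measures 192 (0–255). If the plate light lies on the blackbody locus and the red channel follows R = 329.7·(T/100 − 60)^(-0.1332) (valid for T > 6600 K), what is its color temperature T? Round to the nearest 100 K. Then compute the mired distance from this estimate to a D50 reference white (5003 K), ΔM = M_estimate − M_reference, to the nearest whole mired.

-115 mireds

(t − 60)^(-0.1332) = 192/329.7 = 0.58235.
t − 60 = 0.58235^(1/-0.1332) = 0.58235^(-7.508) = 57.929, so t = 117.929.
T = 100·t = 11793 K → 11800 K to the nearest 100 K.
M_estimate = 10⁶/11800 = 84.75; M_reference = 10⁶/5003 = 199.88.
ΔM = 84.75 − 199.88 = -115.13 → -115 mireds.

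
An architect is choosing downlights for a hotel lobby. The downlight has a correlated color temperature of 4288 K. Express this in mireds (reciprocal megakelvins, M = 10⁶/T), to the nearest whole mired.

233 mireds

M = 10⁶ / 4288 = 233.209 → 233 mireds.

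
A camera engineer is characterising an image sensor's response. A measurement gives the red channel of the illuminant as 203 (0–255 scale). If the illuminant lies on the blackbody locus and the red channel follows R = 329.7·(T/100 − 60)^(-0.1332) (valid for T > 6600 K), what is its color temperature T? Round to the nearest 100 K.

(t − 60)^(-0.1332) = 203/329.7 = 0.61571.
t − 60 = 0.61571^(1/-0.1332) = 0.61571^(-7.508) = 38.129, so t = 98.129.
T = 100·t = 9813 K → 9800 K to the nearest 100 K.

9800 K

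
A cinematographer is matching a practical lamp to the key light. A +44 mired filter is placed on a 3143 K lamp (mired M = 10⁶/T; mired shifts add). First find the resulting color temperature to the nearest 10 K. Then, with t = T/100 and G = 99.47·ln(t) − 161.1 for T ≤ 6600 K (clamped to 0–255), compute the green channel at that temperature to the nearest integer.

169

M_in = 10⁶/3143 = 318.17; M_out = 318.17 + (+44) = 362.17.
T_out = 10⁶/362.17 = 2761.2 K → 2760 K; t = 27.6.
G = 99.47·ln 27.6 − 161.1 = 99.47·3.3178 − 161.1 = 168.923.
Rounded: 169.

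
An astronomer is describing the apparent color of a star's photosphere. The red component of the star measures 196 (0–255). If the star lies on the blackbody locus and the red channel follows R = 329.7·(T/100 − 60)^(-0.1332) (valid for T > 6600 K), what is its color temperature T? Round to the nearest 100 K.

(t − 60)^(-0.1332) = 196/329.7 = 0.59448.
t − 60 = 0.59448^(1/-0.1332) = 0.59448^(-7.508) = 49.621, so t = 109.621.
T = 100·t = 10962 K → 11000 K to the nearest 100 K.

11000 K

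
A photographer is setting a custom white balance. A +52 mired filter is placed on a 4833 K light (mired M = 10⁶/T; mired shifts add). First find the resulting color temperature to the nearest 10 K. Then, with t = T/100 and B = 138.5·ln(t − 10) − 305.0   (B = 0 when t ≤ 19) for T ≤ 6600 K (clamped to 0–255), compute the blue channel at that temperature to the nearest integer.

159

M_in = 10⁶/4833 = 206.91; M_out = 206.91 + (+52) = 258.91.
T_out = 10⁶/258.91 = 3862.3 K → 3860 K; t = 38.6.
B = 138.5·ln(38.6 − 10) − 305.0 = 138.5·ln 28.6 − 305.0 = 138.5·3.3534 − 305.0 = 159.447.
Rounded: 159.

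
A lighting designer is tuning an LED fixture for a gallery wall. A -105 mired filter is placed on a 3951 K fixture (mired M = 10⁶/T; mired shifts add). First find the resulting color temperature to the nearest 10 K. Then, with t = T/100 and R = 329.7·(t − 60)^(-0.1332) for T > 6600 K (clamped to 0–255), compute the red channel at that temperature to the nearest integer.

252

M_in = 10⁶/3951 = 253.10; M_out = 253.10 + (-105) = 148.10.
T_out = 10⁶/148.10 = 6752.2 K → 6750 K; t = 67.5.
R = 329.7·(67.5 − 60)^(-0.1332) = 329.7·7.5^(-0.1332) = 329.7·0.76461 = 252.093.
Rounded: 252.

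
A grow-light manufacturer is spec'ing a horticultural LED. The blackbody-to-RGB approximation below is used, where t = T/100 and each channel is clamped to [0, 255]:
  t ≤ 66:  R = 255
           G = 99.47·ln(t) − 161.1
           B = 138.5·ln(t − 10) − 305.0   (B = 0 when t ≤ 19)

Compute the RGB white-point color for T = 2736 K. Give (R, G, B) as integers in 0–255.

(255, 168, 90)

t = 2736/100 = 27.36; the t ≤ 66 branch applies.
R = 255 by definition for t ≤ 66.
G = 99.47·ln 27.36 − 161.1 = 99.47·3.3091 − 161.1 = 168.054.
B = 138.5·ln(27.36 − 10) − 305.0 = 138.5·ln 17.36 − 305.0 = 138.5·2.8542 − 305.0 = 90.302.
Rounded: (255, 168, 90).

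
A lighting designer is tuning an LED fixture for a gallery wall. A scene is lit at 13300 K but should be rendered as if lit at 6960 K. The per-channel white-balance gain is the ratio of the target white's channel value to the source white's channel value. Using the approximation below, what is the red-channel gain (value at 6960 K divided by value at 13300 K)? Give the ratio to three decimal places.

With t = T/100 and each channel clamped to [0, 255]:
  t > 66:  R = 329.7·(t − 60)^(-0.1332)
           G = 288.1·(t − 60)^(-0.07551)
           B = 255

At 13300 K (t = 133):
  R = 329.7·(133 − 60)^(-0.1332) = 329.7·73^(-0.1332) = 329.7·0.56468 = 186.176.
At 6960 K (t = 69.6):
  R = 329.7·(69.6 − 60)^(-0.1332) = 329.7·9.6^(-0.1332) = 329.7·0.73988 = 243.939.
Gain = 243.939 / 186.176 = 1.3103 → 1.310.

1.310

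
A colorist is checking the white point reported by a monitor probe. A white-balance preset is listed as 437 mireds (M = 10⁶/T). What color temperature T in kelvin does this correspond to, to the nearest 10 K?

2290 K

T = 10⁶ / 437 = 2288.33 K → 2290 K.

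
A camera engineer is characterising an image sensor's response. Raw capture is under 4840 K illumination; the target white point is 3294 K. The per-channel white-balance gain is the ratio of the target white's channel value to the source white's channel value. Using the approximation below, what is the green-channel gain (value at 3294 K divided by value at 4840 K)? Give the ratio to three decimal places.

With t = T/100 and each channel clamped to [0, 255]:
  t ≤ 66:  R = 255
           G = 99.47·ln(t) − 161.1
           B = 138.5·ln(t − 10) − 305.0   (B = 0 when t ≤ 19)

At 4840 K (t = 48.4):
  G = 99.47·ln 48.4 − 161.1 = 99.47·3.8795 − 161.1 = 224.794.
At 3294 K (t = 32.94):
  G = 99.47·ln 32.94 − 161.1 = 99.47·3.4947 − 161.1 = 186.517.
Gain = 186.517 / 224.794 = 0.8297 → 0.830.

0.830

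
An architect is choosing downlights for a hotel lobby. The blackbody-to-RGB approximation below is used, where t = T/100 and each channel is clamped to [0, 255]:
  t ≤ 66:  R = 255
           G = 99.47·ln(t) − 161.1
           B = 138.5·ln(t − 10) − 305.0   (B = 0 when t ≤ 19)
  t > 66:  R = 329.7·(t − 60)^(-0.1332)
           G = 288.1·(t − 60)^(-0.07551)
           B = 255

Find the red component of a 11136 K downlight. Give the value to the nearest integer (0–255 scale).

t = 11136/100 = 111.36; the t > 66 branch applies.
R = 329.7·(111.36 − 60)^(-0.1332) = 329.7·51.36^(-0.1332) = 329.7·0.59176 = 195.103.
Rounded: 195.

195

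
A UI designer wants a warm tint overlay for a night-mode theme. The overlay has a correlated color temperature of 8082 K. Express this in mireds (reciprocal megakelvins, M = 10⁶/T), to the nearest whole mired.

M = 10⁶ / 8082 = 123.732 → 124 mireds.

124 mireds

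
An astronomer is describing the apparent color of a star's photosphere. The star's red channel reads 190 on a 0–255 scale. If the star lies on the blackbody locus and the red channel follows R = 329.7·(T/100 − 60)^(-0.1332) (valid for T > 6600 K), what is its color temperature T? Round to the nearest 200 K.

(t − 60)^(-0.1332) = 190/329.7 = 0.57628.
t − 60 = 0.57628^(1/-0.1332) = 0.57628^(-7.508) = 62.667, so t = 122.667.
T = 100·t = 12267 K → 12200 K to the nearest 200 K.

12200 K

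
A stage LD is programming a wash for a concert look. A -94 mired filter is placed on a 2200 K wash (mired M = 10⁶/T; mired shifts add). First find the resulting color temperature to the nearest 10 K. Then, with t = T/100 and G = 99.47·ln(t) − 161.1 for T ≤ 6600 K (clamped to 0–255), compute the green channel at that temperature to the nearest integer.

169

M_in = 10⁶/2200 = 454.55; M_out = 454.55 + (-94) = 360.55.
T_out = 10⁶/360.55 = 2773.6 K → 2770 K; t = 27.7.
G = 99.47·ln 27.7 − 161.1 = 99.47·3.3214 − 161.1 = 169.283.
Rounded: 169.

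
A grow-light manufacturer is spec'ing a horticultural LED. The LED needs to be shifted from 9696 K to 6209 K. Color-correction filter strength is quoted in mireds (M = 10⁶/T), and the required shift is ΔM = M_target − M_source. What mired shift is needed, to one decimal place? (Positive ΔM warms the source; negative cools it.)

+57.9 mireds

M_source = 10⁶/9696 = 103.135; M_target = 10⁶/6209 = 161.057.
ΔM = 161.057 − 103.135 = 57.921 → +57.9 mireds, a warming shift.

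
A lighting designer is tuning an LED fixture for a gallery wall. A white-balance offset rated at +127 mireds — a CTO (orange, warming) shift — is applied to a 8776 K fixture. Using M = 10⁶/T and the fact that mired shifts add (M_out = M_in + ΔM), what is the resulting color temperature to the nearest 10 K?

M_in = 10⁶/8776 = 113.95 mireds.
M_out = 113.95 + (+127) = 240.95 mireds.
T_out = 10⁶/240.95 = 4150.3 K → 4150 K.

4150 K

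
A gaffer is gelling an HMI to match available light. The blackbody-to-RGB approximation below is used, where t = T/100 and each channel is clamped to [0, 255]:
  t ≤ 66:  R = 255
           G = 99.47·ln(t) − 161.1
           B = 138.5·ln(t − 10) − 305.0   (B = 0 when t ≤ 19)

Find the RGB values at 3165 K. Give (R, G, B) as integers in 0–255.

(255, 183, 121)

t = 3165/100 = 31.65; the t ≤ 66 branch applies.
R = 255 by definition for t ≤ 66.
G = 99.47·ln 31.65 − 161.1 = 99.47·3.4547 − 161.1 = 182.543.
B = 138.5·ln(31.65 − 10) − 305.0 = 138.5·ln 21.65 − 305.0 = 138.5·3.0750 − 305.0 = 120.888.
Rounded: (255, 183, 121).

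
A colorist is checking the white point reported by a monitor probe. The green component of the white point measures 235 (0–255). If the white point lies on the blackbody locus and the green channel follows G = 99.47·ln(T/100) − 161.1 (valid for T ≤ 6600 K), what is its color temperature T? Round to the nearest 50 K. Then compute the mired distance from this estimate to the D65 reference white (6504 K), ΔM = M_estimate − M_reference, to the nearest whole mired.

ln t = (235 + 161.1) / 99.47 = 3.9821.
t = e^3.9821 = 53.630.
T = 100·t = 5363 K → 5350 K to the nearest 50 K.
M_estimate = 10⁶/5350 = 186.92; M_reference = 10⁶/6504 = 153.75.
ΔM = 186.92 − 153.75 = 33.16 → +33 mireds.

+33 mireds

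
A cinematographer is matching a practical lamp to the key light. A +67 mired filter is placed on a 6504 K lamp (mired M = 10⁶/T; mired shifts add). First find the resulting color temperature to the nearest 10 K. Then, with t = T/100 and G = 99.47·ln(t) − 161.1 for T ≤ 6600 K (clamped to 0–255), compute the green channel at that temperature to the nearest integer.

218

M_in = 10⁶/6504 = 153.75; M_out = 153.75 + (+67) = 220.75.
T_out = 10⁶/220.75 = 4530.0 K → 4530 K; t = 45.3.
G = 99.47·ln 45.3 − 161.1 = 99.47·3.8133 − 161.1 = 218.210.
Rounded: 218.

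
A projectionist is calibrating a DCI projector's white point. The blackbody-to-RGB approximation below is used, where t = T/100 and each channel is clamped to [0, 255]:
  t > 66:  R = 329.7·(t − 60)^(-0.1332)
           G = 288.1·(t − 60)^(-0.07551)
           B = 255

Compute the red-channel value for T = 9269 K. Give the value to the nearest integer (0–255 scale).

207

t = 9269/100 = 92.69; the t > 66 branch applies.
R = 329.7·(92.69 − 60)^(-0.1332) = 329.7·32.69^(-0.1332) = 329.7·0.62846 = 207.204.
Rounded: 207.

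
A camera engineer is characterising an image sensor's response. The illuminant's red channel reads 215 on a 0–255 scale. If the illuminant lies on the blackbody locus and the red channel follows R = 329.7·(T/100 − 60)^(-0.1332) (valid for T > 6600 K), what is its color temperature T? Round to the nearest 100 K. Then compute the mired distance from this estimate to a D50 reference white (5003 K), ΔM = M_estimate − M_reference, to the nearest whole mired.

(t − 60)^(-0.1332) = 215/329.7 = 0.65211.
t − 60 = 0.65211^(1/-0.1332) = 0.65211^(-7.508) = 24.774, so t = 84.774.
T = 100·t = 8477 K → 8500 K to the nearest 100 K.
M_estimate = 10⁶/8500 = 117.65; M_reference = 10⁶/5003 = 199.88.
ΔM = 117.65 − 199.88 = -82.23 → -82 mireds.

-82 mireds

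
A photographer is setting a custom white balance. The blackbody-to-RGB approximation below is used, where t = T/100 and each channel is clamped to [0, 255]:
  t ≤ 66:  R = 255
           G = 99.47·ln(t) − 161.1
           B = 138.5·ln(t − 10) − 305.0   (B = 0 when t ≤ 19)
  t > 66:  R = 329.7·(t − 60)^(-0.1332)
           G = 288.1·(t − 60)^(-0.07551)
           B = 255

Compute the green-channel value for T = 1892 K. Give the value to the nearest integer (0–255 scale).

131

t = 1892/100 = 18.92; the t ≤ 66 branch applies.
G = 99.47·ln 18.92 − 161.1 = 99.47·2.9402 − 161.1 = 131.364.
Rounded: 131.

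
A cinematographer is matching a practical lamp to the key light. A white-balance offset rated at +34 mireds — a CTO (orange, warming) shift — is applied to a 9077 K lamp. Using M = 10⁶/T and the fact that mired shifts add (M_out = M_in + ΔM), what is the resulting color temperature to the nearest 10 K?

6940 K

M_in = 10⁶/9077 = 110.17 mireds.
M_out = 110.17 + (+34) = 144.17 mireds.
T_out = 10⁶/144.17 = 6936.3 K → 6940 K.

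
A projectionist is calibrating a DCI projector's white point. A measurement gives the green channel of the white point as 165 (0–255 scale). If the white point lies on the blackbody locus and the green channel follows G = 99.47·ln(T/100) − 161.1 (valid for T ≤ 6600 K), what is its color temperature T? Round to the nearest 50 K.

ln t = (165 + 161.1) / 99.47 = 3.2784.
t = e^3.2784 = 26.533.
T = 100·t = 2653 K → 2650 K to the nearest 50 K.

2650 K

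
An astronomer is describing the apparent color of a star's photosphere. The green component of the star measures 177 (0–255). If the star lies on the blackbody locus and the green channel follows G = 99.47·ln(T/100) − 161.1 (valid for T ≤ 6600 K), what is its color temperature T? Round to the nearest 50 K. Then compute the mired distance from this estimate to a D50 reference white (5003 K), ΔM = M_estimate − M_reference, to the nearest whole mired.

ln t = (177 + 161.1) / 99.47 = 3.3990.
t = e^3.3990 = 29.935.
T = 100·t = 2993 K → 3000 K to the nearest 50 K.
M_estimate = 10⁶/3000 = 333.33; M_reference = 10⁶/5003 = 199.88.
ΔM = 333.33 − 199.88 = 133.45 → +133 mireds.

+133 mireds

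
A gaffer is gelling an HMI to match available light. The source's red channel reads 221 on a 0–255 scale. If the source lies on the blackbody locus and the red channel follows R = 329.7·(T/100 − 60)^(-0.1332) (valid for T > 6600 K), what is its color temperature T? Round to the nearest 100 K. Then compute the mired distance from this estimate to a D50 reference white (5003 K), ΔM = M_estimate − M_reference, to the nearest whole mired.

(t − 60)^(-0.1332) = 221/329.7 = 0.67031.
t − 60 = 0.67031^(1/-0.1332) = 0.67031^(-7.508) = 20.149, so t = 80.149.
T = 100·t = 8015 K → 8000 K to the nearest 100 K.
M_estimate = 10⁶/8000 = 125.00; M_reference = 10⁶/5003 = 199.88.
ΔM = 125.00 − 199.88 = -74.88 → -75 mireds.

-75 mireds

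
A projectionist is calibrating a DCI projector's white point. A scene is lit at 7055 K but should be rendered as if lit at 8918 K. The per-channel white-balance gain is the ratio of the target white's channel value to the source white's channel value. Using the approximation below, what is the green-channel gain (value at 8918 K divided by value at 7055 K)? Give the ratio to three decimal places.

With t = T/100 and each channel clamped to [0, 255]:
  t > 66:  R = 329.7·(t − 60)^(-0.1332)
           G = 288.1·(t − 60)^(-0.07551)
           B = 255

At 7055 K (t = 70.55):
  G = 288.1·(70.55 − 60)^(-0.07551) = 288.1·10.55^(-0.07551) = 288.1·0.83702 = 241.145.
At 8918 K (t = 89.18):
  G = 288.1·(89.18 − 60)^(-0.07551) = 288.1·29.18^(-0.07551) = 288.1·0.77512 = 223.313.
Gain = 223.313 / 241.145 = 0.9261 → 0.926.

0.926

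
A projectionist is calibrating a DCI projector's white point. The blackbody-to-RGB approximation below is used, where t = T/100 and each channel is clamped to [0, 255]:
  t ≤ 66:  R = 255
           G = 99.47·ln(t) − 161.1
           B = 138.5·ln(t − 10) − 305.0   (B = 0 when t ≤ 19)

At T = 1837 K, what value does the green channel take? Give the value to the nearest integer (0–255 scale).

128

t = 1837/100 = 18.37; the t ≤ 66 branch applies.
G = 99.47·ln 18.37 − 161.1 = 99.47·2.9107 − 161.1 = 128.429.
Rounded: 128.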